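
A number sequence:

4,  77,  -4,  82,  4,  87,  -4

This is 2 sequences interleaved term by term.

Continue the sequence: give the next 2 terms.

Odd-indexed and even-indexed terms follow separate rules.
Track A: 4, -4, 4, -4. Alternating ±4.
Track B: 77, 82, 87. Arithmetic with common difference +5.
Position 8 → track B, term 4 = 92.
Position 9 falls in track A as its term 5, giving 4.

92, 4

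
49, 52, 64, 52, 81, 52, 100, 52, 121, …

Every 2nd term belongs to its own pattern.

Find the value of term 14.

52

The terms cycle through 2 interleaved subsequences.
Track A: 49, 64, 81, 100, 121 (consecutive squares n² from n = 7).
Track B: 52, 52, 52, 52 (always 52).
Position 14 → track B, term 7 = 52.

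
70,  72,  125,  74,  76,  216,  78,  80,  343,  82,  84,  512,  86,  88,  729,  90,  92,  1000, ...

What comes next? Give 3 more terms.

The slot pattern repeats as AAB (period 3), so there are 2 interleaved tracks.
Track A = 70, 72, 74, 76, 78, 80, 82, 84, 86, 88, 90, 92: adding 2 each time.
Track B = 125, 216, 343, 512, 729, 1000: the cubes 5³, 6³, 7³, ….
Position 19 → track A, term 13 = 94.
Position 20 → track A, term 14 = 96.
Term 21 comes from track B (its 7th entry): 1331.

94, 96, 1331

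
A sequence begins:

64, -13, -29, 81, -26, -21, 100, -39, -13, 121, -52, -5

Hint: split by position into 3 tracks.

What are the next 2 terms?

Split by position mod 3 into 3 tracks.
Track A: 64, 81, 100, 121 (the squares 8², 9², 10², …).
Track B: -13, -26, -39, -52 (arithmetic with common difference −13).
Track C: -29, -21, -13, -5 (arithmetic, step +8).
The 13th slot belongs to track A; its 5th term is 144.
The 14th slot belongs to track B; its 5th term is -65.

144, -65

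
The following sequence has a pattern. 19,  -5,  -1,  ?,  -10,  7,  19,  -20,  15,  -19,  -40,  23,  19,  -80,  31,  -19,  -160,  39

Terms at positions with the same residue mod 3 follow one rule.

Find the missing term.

-19

Taking every 3rd term gives 3 separate tracks.
Track A: 19, ?, 19, -19, 19, -19 — oscillating between 19 and -19.
Track B: -5, -10, -20, -40, -80, -160 — geometric with ratio 2.
Track C: -1, 7, 15, 23, 31, 39 — arithmetic with common difference +8.
Track A's pattern makes the blank -19.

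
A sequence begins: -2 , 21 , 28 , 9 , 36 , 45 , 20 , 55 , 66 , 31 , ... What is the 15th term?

120

The slot pattern repeats as ABB (period 3), so there are 2 interleaved tracks.
Subsequence A is -2, 9, 20, 31, which is arithmetic with common difference +11.
Subsequence B is 21, 28, 36, 45, 55, 66, which is triangular numbers n(n+1)/2 for n = 6, 7, ….
Term 15 comes from subsequence B (its 10th entry): 120.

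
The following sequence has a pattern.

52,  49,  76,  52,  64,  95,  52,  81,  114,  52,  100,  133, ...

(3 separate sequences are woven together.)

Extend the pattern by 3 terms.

52, 121, 152

Split by position mod 3: positions 1, 4, 7, … form one track, and each other residue class forms its own.
Subsequence A: 52, 52, 52, 52. The constant sequence 52.
Subsequence B: 49, 64, 81, 100. Perfect squares starting at 7².
Subsequence C: 76, 95, 114, 133. Linear: a_n = 57 + 19·n.
Term 13 comes from subsequence A (its 5th entry): 52.
Term 14 comes from subsequence B (its 5th entry): 121.
Term 15 comes from subsequence C (its 5th entry): 152.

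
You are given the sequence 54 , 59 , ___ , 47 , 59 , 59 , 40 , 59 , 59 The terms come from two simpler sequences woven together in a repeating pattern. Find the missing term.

59

Positions follow the repeating pattern ABB; grouping by letter gives 2 tracks.
Track A: 54, 47, 40. Arithmetic with common difference −7.
Track B: 59, ?, 59, 59, 59, 59. The constant sequence 59.
Track B's pattern makes the blank 59.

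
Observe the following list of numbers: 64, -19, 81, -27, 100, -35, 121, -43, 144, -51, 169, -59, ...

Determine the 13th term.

Odd-indexed and even-indexed terms follow separate rules.
Subsequence A: 64, 81, 100, 121, 144, 169. The squares 8², 9², 10², ….
Subsequence B: -19, -27, -35, -43, -51, -59. Subtracting 8 each time.
Term 13 comes from subsequence A (its 7th entry): 196.

196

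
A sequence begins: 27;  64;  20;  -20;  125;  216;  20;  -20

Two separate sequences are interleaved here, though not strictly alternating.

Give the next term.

343

Positions follow the repeating pattern AABB; grouping by letter gives 2 tracks.
Track A is 27, 64, 125, 216, which is perfect cubes starting at 3³.
Track B is 20, -20, 20, -20, which is oscillating between 20 and -20.
Position 9 → track A, term 5 = 343.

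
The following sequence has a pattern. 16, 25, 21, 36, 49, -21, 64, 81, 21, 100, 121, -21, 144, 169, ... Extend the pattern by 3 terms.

Positions follow the repeating pattern AAB; grouping by letter gives 2 tracks.
Stream A: 16, 25, 36, 49, 64, 81, 100, 121, 144, 169 — consecutive squares n² from n = 4.
Stream B: 21, -21, 21, -21 — oscillating between 21 and -21.
Term 15 comes from stream B (its 5th entry): 21.
Term 16 comes from stream A (its 11th entry): 196.
Position 17 → stream A, term 12 = 225.

21, 196, 225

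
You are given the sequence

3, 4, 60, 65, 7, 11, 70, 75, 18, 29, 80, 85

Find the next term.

Reading positions in blocks of 4 reveals the pattern AABB — 2 tracks woven together.
Subsequence A = 3, 4, 7, 11, 18, 29: Fibonacci-style (each term is the sum of the two before it).
Subsequence B = 60, 65, 70, 75, 80, 85: linear: a_n = 55 + 5·n.
Term 13 comes from subsequence A (its 7th entry): 47.

47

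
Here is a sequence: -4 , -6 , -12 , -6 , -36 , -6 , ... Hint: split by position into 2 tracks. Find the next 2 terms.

-108, -6

Split by position mod 2 into 2 tracks.
Track A: -4, -12, -36. A geometric progression (common ratio 3).
Track B: -6, -6, -6. Constant -6.
The 7th slot belongs to track A; its 4th term is -108.
Term 8 comes from track B (its 4th entry): -6.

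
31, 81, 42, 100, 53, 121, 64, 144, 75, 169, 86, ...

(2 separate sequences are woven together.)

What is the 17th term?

The terms cycle through 2 interleaved subsequences.
Subsequence A: 31, 42, 53, 64, 75, 86 (adding 11 each time).
Subsequence B: 81, 100, 121, 144, 169 (the squares 9², 10², 11², …).
Position 17 → subsequence A, term 9 = 119.

119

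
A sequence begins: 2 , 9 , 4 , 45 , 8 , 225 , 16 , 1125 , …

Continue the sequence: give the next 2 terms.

32, 5625

Split by position mod 2 into 2 tracks.
Track A = 2, 4, 8, 16: powers of 2.
Track B = 9, 45, 225, 1125: a geometric progression (common ratio 5).
Term 9 comes from track A (its 5th entry): 32.
Term 10 comes from track B (its 5th entry): 5625.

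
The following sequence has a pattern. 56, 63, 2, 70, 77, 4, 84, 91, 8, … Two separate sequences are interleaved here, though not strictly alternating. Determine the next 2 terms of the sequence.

Positions follow the repeating pattern AAB; grouping by letter gives 2 tracks.
Subsequence A: 56, 63, 70, 77, 84, 91 — arithmetic with common difference +7.
Subsequence B: 2, 4, 8 — a geometric progression (common ratio 2).
Position 10 → subsequence A, term 7 = 98.
The 11th slot belongs to subsequence A; its 8th term is 105.

98, 105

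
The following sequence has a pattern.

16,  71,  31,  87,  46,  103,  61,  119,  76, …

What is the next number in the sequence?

Split by position mod 2 into 2 tracks.
Subsequence A: 16, 31, 46, 61, 76. Arithmetic, step +15.
Subsequence B: 71, 87, 103, 119. Adding 16 each time.
Position 10 falls in subsequence B as its term 5, giving 135.

135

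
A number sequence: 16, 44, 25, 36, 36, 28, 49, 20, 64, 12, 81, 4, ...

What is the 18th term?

Taking every 2nd term gives 2 separate tracks.
Track A is 16, 25, 36, 49, 64, 81, which is consecutive squares n² from n = 4.
Track B is 44, 36, 28, 20, 12, 4, which is arithmetic with common difference −8.
Term 18 comes from track B (its 9th entry): -20.

-20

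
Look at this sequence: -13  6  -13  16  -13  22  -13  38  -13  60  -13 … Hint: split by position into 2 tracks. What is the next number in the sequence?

98

The terms cycle through 2 interleaved subsequences.
Track A: -13, -13, -13, -13, -13, -13. The constant sequence -13.
Track B: 6, 16, 22, 38, 60. A Fibonacci-like recurrence a_n = a_{n-1} + a_{n-2}.
Position 12 falls in track B as its term 6, giving 98.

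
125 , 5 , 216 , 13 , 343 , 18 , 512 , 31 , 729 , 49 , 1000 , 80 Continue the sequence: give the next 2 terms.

1331, 129

Positions 1, 3, 5, … form one subsequence and positions 2, 4, 6, … form another.
Stream A: 125, 216, 343, 512, 729, 1000 (perfect cubes starting at 5³).
Stream B: 5, 13, 18, 31, 49, 80 (Fibonacci-style (each term is the sum of the two before it)).
Term 13 comes from stream A (its 7th entry): 1331.
Position 14 → stream B, term 7 = 129.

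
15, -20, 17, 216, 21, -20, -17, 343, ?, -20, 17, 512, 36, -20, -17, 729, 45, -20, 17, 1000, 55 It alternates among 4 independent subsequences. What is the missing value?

Split by position mod 4 into 4 tracks.
Stream A: 15, 21, ?, 36, 45, 55 (triangular numbers starting at T_5).
Stream B: -20, -20, -20, -20, -20 (the constant sequence -20).
Stream C: 17, -17, 17, -17, 17 (oscillating between 17 and -17).
Stream D: 216, 343, 512, 729, 1000 (consecutive cubes n³ from n = 6).
Stream A's pattern makes the blank 28.

28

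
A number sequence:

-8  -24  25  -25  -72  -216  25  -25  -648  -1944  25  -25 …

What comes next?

Reading positions in blocks of 4 reveals the pattern AABB — 2 tracks woven together.
Subsequence A: -8, -24, -72, -216, -648, -1944 (multiplying by 3 each time).
Subsequence B: 25, -25, 25, -25, 25, -25 (alternating ±25).
Term 13 comes from subsequence A (its 7th entry): -5832.

-5832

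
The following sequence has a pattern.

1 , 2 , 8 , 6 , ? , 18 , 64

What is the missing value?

Odd-indexed and even-indexed terms follow separate rules.
Subsequence A is 1, 8, ?, 64, which is the cubes 1³, 2³, 3³, ….
Subsequence B is 2, 6, 18, which is geometric with ratio 3.
Filling subsequence A at index 3 by its rule yields 27.

27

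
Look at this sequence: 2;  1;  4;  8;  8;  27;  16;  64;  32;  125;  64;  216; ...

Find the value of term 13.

128

Positions 1, 3, 5, … form one subsequence and positions 2, 4, 6, … form another.
Subsequence A is 2, 4, 8, 16, 32, 64, which is powers 2^1, 2^2, 2^3, ….
Subsequence B is 1, 8, 27, 64, 125, 216, which is consecutive cubes n³ from n = 1.
Term 13 comes from subsequence A (its 7th entry): 128.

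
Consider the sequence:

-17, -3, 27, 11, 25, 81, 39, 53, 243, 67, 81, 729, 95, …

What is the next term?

109

Reading positions in blocks of 3 reveals the pattern AAB — 2 tracks woven together.
Track A: -17, -3, 11, 25, 39, 53, 67, 81, 95 — arithmetic with common difference +14.
Track B: 27, 81, 243, 729 — powers of 3.
Position 14 → track A, term 10 = 109.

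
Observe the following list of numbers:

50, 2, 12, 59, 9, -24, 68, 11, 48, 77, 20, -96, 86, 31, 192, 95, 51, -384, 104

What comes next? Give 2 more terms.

Split by position mod 3: positions 1, 4, 7, … form one track, and each other residue class forms its own.
Track A = 50, 59, 68, 77, 86, 95, 104: adding 9 each time.
Track B = 2, 9, 11, 20, 31, 51: a Fibonacci-like recurrence a_n = a_{n-1} + a_{n-2}.
Track C = 12, -24, 48, -96, 192, -384: geometric with ratio -2.
Term 20 comes from track B (its 7th entry): 82.
Position 21 → track C, term 7 = 768.

82, 768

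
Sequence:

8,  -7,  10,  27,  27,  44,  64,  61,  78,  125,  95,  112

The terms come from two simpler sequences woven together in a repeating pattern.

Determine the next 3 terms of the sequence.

Positions follow the repeating pattern ABB; grouping by letter gives 2 tracks.
Subsequence A is 8, 27, 64, 125, which is the cubes 2³, 3³, 4³, ….
Subsequence B is -7, 10, 27, 44, 61, 78, 95, 112, which is linear: a_n = -24 + 17·n.
Position 13 → subsequence A, term 5 = 216.
The 14th slot belongs to subsequence B; its 9th term is 129.
The 15th slot belongs to subsequence B; its 10th term is 146.

216, 129, 146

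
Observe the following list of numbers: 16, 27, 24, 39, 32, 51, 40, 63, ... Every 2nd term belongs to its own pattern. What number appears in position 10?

Split by position mod 2 into 2 tracks.
Track A: 16, 24, 32, 40 — linear: a_n = 8 + 8·n.
Track B: 27, 39, 51, 63 — arithmetic with common difference +12.
The 10th slot belongs to track B; its 5th term is 75.

75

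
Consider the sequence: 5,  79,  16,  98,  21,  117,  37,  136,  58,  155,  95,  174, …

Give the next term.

153

Taking every 2nd term gives 2 separate tracks.
Subsequence A is 5, 16, 21, 37, 58, 95, which is a Fibonacci-like recurrence a_n = a_{n-1} + a_{n-2}.
Subsequence B is 79, 98, 117, 136, 155, 174, which is adding 19 each time.
Position 13 falls in subsequence A as its term 7, giving 153.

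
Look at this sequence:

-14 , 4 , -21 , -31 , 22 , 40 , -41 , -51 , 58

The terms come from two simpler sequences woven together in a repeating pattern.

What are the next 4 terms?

Reading positions in blocks of 4 reveals the pattern AABB — 2 tracks woven together.
Track A: -14, 4, 22, 40, 58 (arithmetic, step +18).
Track B: -21, -31, -41, -51 (subtracting 10 each time).
Term 10 comes from track A (its 6th entry): 76.
The 11th slot belongs to track B; its 5th term is -61.
The 12th slot belongs to track B; its 6th term is -71.
The 13th slot belongs to track A; its 7th term is 94.

76, -61, -71, 94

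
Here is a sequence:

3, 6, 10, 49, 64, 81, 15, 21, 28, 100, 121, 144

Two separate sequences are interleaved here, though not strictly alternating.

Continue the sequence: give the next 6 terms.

The slot pattern repeats as AAABBB (period 6), so there are 2 interleaved tracks.
Stream A: 3, 6, 10, 15, 21, 28 (triangular numbers n(n+1)/2 for n = 2, 3, …).
Stream B: 49, 64, 81, 100, 121, 144 (the squares 7², 8², 9², …).
Term 13 comes from stream A (its 7th entry): 36.
The 14th slot belongs to stream A; its 8th term is 45.
The 15th slot belongs to stream A; its 9th term is 55.
Position 16 → stream B, term 7 = 169.
Position 17 → stream B, term 8 = 196.
Term 18 comes from stream B (its 9th entry): 225.

36, 45, 55, 169, 196, 225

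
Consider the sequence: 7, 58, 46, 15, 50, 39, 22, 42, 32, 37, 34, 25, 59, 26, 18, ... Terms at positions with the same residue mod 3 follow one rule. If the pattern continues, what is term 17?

Taking every 3rd term gives 3 separate tracks.
Track A: 7, 15, 22, 37, 59 — a Fibonacci-like recurrence a_n = a_{n-1} + a_{n-2}.
Track B: 58, 50, 42, 34, 26 — subtracting 8 each time.
Track C: 46, 39, 32, 25, 18 — arithmetic with common difference −7.
Position 17 → track B, term 6 = 18.

18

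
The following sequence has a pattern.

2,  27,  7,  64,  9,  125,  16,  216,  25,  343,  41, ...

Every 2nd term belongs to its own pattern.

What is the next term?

512

Odd-indexed and even-indexed terms follow separate rules.
Subsequence A is 2, 7, 9, 16, 25, 41, which is a Fibonacci-like recurrence a_n = a_{n-1} + a_{n-2}.
Subsequence B is 27, 64, 125, 216, 343, which is consecutive cubes n³ from n = 3.
Term 12 comes from subsequence B (its 6th entry): 512.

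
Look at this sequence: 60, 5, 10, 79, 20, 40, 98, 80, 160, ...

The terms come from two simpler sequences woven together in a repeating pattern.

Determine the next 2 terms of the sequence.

117, 320

The slot pattern repeats as ABB (period 3), so there are 2 interleaved tracks.
Subsequence A: 60, 79, 98 (adding 19 each time).
Subsequence B: 5, 10, 20, 40, 80, 160 (geometric with ratio 2).
Position 10 → subsequence A, term 4 = 117.
Position 11 falls in subsequence B as its term 7, giving 320.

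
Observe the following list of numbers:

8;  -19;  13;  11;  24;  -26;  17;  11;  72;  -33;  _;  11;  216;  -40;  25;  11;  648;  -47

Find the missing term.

21

Split by position mod 4 into 4 tracks.
Track A is 8, 24, 72, 216, 648, which is geometric, ×3 each step.
Track B is -19, -26, -33, -40, -47, which is arithmetic with common difference −7.
Track C is 13, 17, ?, 25, which is adding 4 each time.
Track D is 11, 11, 11, 11, which is the constant sequence 11.
Track C's pattern makes the blank 21.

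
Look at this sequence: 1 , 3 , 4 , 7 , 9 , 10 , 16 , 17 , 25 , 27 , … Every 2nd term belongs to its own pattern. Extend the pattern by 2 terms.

Split by position mod 2 into 2 tracks.
Stream A: 1, 4, 9, 16, 25. Perfect squares starting at 1².
Stream B: 3, 7, 10, 17, 27. Fibonacci-style (each term is the sum of the two before it).
The 11th slot belongs to stream A; its 6th term is 36.
Term 12 comes from stream B (its 6th entry): 44.

36, 44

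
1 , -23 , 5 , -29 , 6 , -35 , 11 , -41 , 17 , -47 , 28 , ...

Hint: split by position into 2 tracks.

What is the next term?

-53

Positions 1, 3, 5, … form one subsequence and positions 2, 4, 6, … form another.
Track A: 1, 5, 6, 11, 17, 28 — a Fibonacci-like recurrence a_n = a_{n-1} + a_{n-2}.
Track B: -23, -29, -35, -41, -47 — arithmetic, step −6.
Position 12 falls in track B as its term 6, giving -53.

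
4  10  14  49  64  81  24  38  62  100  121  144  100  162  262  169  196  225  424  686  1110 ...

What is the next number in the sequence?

The slot pattern repeats as AAABBB (period 6), so there are 2 interleaved tracks.
Track A: 4, 10, 14, 24, 38, 62, 100, 162, 262, 424, 686, 1110 (each term equals the sum of the previous two).
Track B: 49, 64, 81, 100, 121, 144, 169, 196, 225 (the squares 7², 8², 9², …).
Term 22 comes from track B (its 10th entry): 256.

256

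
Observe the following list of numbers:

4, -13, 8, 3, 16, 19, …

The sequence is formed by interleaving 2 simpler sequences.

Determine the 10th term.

The terms cycle through 2 interleaved subsequences.
Track A = 4, 8, 16: successive powers of 2.
Track B = -13, 3, 19: linear: a_n = -29 + 16·n.
Term 10 comes from track B (its 5th entry): 51.

51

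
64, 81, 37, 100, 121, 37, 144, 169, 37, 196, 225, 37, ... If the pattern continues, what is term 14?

The slot pattern repeats as AAB (period 3), so there are 2 interleaved tracks.
Subsequence A is 64, 81, 100, 121, 144, 169, 196, 225, which is consecutive squares n² from n = 8.
Subsequence B is 37, 37, 37, 37, which is the constant sequence 37.
Position 14 falls in subsequence A as its term 10, giving 289.

289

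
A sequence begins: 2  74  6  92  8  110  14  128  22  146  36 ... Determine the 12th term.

164

Positions 1, 3, 5, … form one subsequence and positions 2, 4, 6, … form another.
Stream A = 2, 6, 8, 14, 22, 36: a Fibonacci-like recurrence a_n = a_{n-1} + a_{n-2}.
Stream B = 74, 92, 110, 128, 146: adding 18 each time.
The 12th slot belongs to stream B; its 6th term is 164.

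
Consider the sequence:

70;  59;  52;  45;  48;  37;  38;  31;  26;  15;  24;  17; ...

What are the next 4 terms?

Reading positions in blocks of 4 reveals the pattern AABB — 2 tracks woven together.
Stream A: 70, 59, 48, 37, 26, 15 — linear: a_n = 81 − 11·n.
Stream B: 52, 45, 38, 31, 24, 17 — arithmetic with common difference −7.
The 13th slot belongs to stream A; its 7th term is 4.
The 14th slot belongs to stream A; its 8th term is -7.
The 15th slot belongs to stream B; its 7th term is 10.
Position 16 → stream B, term 8 = 3.

4, -7, 10, 3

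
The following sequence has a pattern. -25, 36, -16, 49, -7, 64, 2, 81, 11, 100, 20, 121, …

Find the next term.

29

Taking every 2nd term gives 2 separate tracks.
Stream A: -25, -16, -7, 2, 11, 20 — arithmetic, step +9.
Stream B: 36, 49, 64, 81, 100, 121 — the squares 6², 7², 8², ….
Position 13 falls in stream A as its term 7, giving 29.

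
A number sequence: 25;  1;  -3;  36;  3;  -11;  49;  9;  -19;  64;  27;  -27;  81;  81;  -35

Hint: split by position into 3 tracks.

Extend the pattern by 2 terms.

Taking every 3rd term gives 3 separate tracks.
Track A: 25, 36, 49, 64, 81. The squares 5², 6², 7², ….
Track B: 1, 3, 9, 27, 81. Geometric, ×3 each step.
Track C: -3, -11, -19, -27, -35. Subtracting 8 each time.
Position 16 falls in track A as its term 6, giving 100.
Term 17 comes from track B (its 6th entry): 243.

100, 243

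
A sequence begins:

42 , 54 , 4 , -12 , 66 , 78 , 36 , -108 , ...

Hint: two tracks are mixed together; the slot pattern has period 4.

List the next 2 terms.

90, 102

The slot pattern repeats as AABB (period 4), so there are 2 interleaved tracks.
Track A is 42, 54, 66, 78, which is arithmetic, step +12.
Track B is 4, -12, 36, -108, which is a geometric progression (common ratio -3).
The 9th slot belongs to track A; its 5th term is 90.
The 10th slot belongs to track A; its 6th term is 102.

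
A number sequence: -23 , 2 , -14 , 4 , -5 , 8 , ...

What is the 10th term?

32

Taking every 2nd term gives 2 separate tracks.
Subsequence A: -23, -14, -5 (arithmetic with common difference +9).
Subsequence B: 2, 4, 8 (powers 2^1, 2^2, 2^3, …).
Position 10 → subsequence B, term 5 = 32.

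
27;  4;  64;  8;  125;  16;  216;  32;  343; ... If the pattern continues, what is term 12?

Odd-indexed and even-indexed terms follow separate rules.
Track A is 27, 64, 125, 216, 343, which is the cubes 3³, 4³, 5³, ….
Track B is 4, 8, 16, 32, which is multiplying by 2 each time.
Position 12 → track B, term 6 = 128.

128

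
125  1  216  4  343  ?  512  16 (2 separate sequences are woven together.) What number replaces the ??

9

Odd-indexed and even-indexed terms follow separate rules.
Subsequence A: 125, 216, 343, 512 — consecutive cubes n³ from n = 5.
Subsequence B: 1, 4, ?, 16 — consecutive squares n² from n = 1.
Filling subsequence B at index 3 by its rule yields 9.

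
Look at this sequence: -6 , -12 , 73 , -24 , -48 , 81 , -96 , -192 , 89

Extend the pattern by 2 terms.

-384, -768

The slot pattern repeats as AAB (period 3), so there are 2 interleaved tracks.
Track A: -6, -12, -24, -48, -96, -192 (geometric, ×2 each step).
Track B: 73, 81, 89 (arithmetic with common difference +8).
Position 10 falls in track A as its term 7, giving -384.
The 11th slot belongs to track A; its 8th term is -768.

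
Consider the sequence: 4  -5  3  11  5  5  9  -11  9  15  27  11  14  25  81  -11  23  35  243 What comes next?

The terms cycle through 4 interleaved subsequences.
Stream A = 4, 5, 9, 14, 23: Fibonacci-style (each term is the sum of the two before it).
Stream B = -5, 5, 15, 25, 35: linear: a_n = -15 + 10·n.
Stream C = 3, 9, 27, 81, 243: powers of 3.
Stream D = 11, -11, 11, -11: the oscillation 11·(−1)^(n+1).
Term 20 comes from stream D (its 5th entry): 11.

11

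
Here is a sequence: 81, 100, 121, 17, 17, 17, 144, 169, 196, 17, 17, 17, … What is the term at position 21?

400

Positions follow the repeating pattern AAABBB; grouping by letter gives 2 tracks.
Stream A: 81, 100, 121, 144, 169, 196 — the squares 9², 10², 11², ….
Stream B: 17, 17, 17, 17, 17, 17 — the constant sequence 17.
Position 21 falls in stream A as its term 12, giving 400.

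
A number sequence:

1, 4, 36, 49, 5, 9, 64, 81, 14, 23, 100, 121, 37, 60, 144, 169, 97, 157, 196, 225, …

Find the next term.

254

Positions follow the repeating pattern AABB; grouping by letter gives 2 tracks.
Track A is 1, 4, 5, 9, 14, 23, 37, 60, 97, 157, which is Fibonacci-style (each term is the sum of the two before it).
Track B is 36, 49, 64, 81, 100, 121, 144, 169, 196, 225, which is consecutive squares n² from n = 6.
Position 21 → track A, term 11 = 254.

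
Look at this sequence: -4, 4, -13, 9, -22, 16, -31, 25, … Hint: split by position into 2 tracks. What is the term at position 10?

36

Positions 1, 3, 5, … form one subsequence and positions 2, 4, 6, … form another.
Track A = -4, -13, -22, -31: linear: a_n = 5 − 9·n.
Track B = 4, 9, 16, 25: the squares 2², 3², 4², ….
The 10th slot belongs to track B; its 5th term is 36.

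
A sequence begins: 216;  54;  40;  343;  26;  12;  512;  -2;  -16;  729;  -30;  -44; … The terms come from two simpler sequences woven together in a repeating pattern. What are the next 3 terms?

1000, -58, -72

The slot pattern repeats as ABB (period 3), so there are 2 interleaved tracks.
Stream A: 216, 343, 512, 729. Consecutive cubes n³ from n = 6.
Stream B: 54, 40, 26, 12, -2, -16, -30, -44. Subtracting 14 each time.
Position 13 → stream A, term 5 = 1000.
Term 14 comes from stream B (its 9th entry): -58.
Position 15 falls in stream B as its term 10, giving -72.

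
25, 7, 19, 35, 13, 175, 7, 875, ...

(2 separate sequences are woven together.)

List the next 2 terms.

Odd-indexed and even-indexed terms follow separate rules.
Subsequence A: 25, 19, 13, 7. Arithmetic, step −6.
Subsequence B: 7, 35, 175, 875. Geometric, ×5 each step.
Position 9 falls in subsequence A as its term 5, giving 1.
The 10th slot belongs to subsequence B; its 5th term is 4375.

1, 4375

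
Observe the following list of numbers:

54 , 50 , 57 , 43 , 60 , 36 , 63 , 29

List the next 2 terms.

The terms cycle through 2 interleaved subsequences.
Subsequence A = 54, 57, 60, 63: arithmetic with common difference +3.
Subsequence B = 50, 43, 36, 29: subtracting 7 each time.
Position 9 → subsequence A, term 5 = 66.
The 10th slot belongs to subsequence B; its 5th term is 22.

66, 22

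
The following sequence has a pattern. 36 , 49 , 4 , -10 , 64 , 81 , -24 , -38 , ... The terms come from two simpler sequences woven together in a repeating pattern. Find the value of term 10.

The slot pattern repeats as AABB (period 4), so there are 2 interleaved tracks.
Subsequence A = 36, 49, 64, 81: consecutive squares n² from n = 6.
Subsequence B = 4, -10, -24, -38: arithmetic, step −14.
Position 10 falls in subsequence A as its term 6, giving 121.

121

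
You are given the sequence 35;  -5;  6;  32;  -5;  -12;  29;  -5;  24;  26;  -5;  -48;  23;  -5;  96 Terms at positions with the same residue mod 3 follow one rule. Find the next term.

20

Split by position mod 3 into 3 tracks.
Stream A is 35, 32, 29, 26, 23, which is arithmetic with common difference −3.
Stream B is -5, -5, -5, -5, -5, which is constant -5.
Stream C is 6, -12, 24, -48, 96, which is multiplying by -2 each time.
Position 16 → stream A, term 6 = 20.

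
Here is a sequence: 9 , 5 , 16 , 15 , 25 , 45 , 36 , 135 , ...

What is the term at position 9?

Split by position mod 2 into 2 tracks.
Track A is 9, 16, 25, 36, which is the squares 3², 4², 5², ….
Track B is 5, 15, 45, 135, which is multiplying by 3 each time.
Position 9 falls in track A as its term 5, giving 49.

49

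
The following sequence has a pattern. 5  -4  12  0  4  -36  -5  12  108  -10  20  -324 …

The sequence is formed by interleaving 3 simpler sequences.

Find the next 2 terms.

-15, 28

The terms cycle through 3 interleaved subsequences.
Track A: 5, 0, -5, -10 — arithmetic with common difference −5.
Track B: -4, 4, 12, 20 — linear: a_n = -12 + 8·n.
Track C: 12, -36, 108, -324 — multiplying by -3 each time.
The 13th slot belongs to track A; its 5th term is -15.
The 14th slot belongs to track B; its 5th term is 28.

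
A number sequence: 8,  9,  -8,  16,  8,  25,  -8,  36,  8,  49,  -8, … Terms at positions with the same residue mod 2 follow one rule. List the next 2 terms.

64, 8

Taking every 2nd term gives 2 separate tracks.
Track A: 8, -8, 8, -8, 8, -8 (the oscillation 8·(−1)^(n+1)).
Track B: 9, 16, 25, 36, 49 (perfect squares starting at 3²).
Position 12 falls in track B as its term 6, giving 64.
The 13th slot belongs to track A; its 7th term is 8.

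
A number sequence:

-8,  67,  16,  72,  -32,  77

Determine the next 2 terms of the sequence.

64, 82

The terms cycle through 2 interleaved subsequences.
Stream A = -8, 16, -32: multiplying by -2 each time.
Stream B = 67, 72, 77: linear: a_n = 62 + 5·n.
Position 7 falls in stream A as its term 4, giving 64.
Position 8 → stream B, term 4 = 82.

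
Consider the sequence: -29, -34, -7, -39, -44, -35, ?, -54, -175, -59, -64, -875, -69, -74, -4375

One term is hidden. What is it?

-49

Reading positions in blocks of 3 reveals the pattern AAB — 2 tracks woven together.
Subsequence A = -29, -34, -39, -44, ?, -54, -59, -64, -69, -74: arithmetic, step −5.
Subsequence B = -7, -35, -175, -875, -4375: a geometric progression (common ratio 5).
So the missing entry in subsequence A is -49.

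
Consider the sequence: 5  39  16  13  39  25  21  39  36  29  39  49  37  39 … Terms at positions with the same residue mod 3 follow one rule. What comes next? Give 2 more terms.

Split by position mod 3 into 3 tracks.
Subsequence A: 5, 13, 21, 29, 37. Arithmetic with common difference +8.
Subsequence B: 39, 39, 39, 39, 39. The constant sequence 39.
Subsequence C: 16, 25, 36, 49. Consecutive squares n² from n = 4.
Term 15 comes from subsequence C (its 5th entry): 64.
Term 16 comes from subsequence A (its 6th entry): 45.

64, 45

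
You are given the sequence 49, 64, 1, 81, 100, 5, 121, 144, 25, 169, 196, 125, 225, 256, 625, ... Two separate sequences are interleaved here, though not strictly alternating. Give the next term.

289

The slot pattern repeats as AAB (period 3), so there are 2 interleaved tracks.
Track A: 49, 64, 81, 100, 121, 144, 169, 196, 225, 256. Consecutive squares n² from n = 7.
Track B: 1, 5, 25, 125, 625. Geometric, ×5 each step.
Position 16 → track A, term 11 = 289.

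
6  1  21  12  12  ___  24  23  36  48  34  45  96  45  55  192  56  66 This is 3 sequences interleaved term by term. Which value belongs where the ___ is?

28

Split by position mod 3 into 3 tracks.
Track A: 6, 12, 24, 48, 96, 192. Geometric, ×2 each step.
Track B: 1, 12, 23, 34, 45, 56. Arithmetic, step +11.
Track C: 21, ?, 36, 45, 55, 66. Triangular numbers starting at T_6.
So the missing entry in track C is 28.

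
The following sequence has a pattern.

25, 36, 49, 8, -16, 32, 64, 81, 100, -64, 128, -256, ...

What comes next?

The slot pattern repeats as AAABBB (period 6), so there are 2 interleaved tracks.
Stream A: 25, 36, 49, 64, 81, 100 — perfect squares starting at 5².
Stream B: 8, -16, 32, -64, 128, -256 — multiplying by -2 each time.
Position 13 falls in stream A as its term 7, giving 121.

121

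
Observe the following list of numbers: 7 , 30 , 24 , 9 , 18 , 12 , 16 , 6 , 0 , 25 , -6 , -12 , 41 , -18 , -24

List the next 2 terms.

Reading positions in blocks of 3 reveals the pattern ABB — 2 tracks woven together.
Track A = 7, 9, 16, 25, 41: Fibonacci-style (each term is the sum of the two before it).
Track B = 30, 24, 18, 12, 6, 0, -6, -12, -18, -24: linear: a_n = 36 − 6·n.
Term 16 comes from track A (its 6th entry): 66.
Position 17 falls in track B as its term 11, giving -30.

66, -30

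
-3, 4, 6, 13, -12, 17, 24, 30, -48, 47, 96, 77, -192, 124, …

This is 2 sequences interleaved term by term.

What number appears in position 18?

The terms cycle through 2 interleaved subsequences.
Subsequence A = -3, 6, -12, 24, -48, 96, -192: geometric, ×-2 each step.
Subsequence B = 4, 13, 17, 30, 47, 77, 124: Fibonacci-style (each term is the sum of the two before it).
Term 18 comes from subsequence B (its 9th entry): 325.

325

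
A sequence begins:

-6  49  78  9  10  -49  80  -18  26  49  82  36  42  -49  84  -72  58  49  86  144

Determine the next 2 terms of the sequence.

Taking every 4th term gives 4 separate tracks.
Subsequence A: -6, 10, 26, 42, 58 — adding 16 each time.
Subsequence B: 49, -49, 49, -49, 49 — oscillating between 49 and -49.
Subsequence C: 78, 80, 82, 84, 86 — arithmetic, step +2.
Subsequence D: 9, -18, 36, -72, 144 — a geometric progression (common ratio -2).
The 21st slot belongs to subsequence A; its 6th term is 74.
The 22nd slot belongs to subsequence B; its 6th term is -49.

74, -49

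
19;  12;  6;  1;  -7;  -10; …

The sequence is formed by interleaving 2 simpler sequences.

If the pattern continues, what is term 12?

-43

Positions 1, 3, 5, … form one subsequence and positions 2, 4, 6, … form another.
Track A: 19, 6, -7 — subtracting 13 each time.
Track B: 12, 1, -10 — linear: a_n = 23 − 11·n.
Position 12 → track B, term 6 = -43.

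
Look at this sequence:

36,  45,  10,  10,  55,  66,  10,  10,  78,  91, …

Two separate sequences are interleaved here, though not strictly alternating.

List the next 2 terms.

10, 10

The slot pattern repeats as AABB (period 4), so there are 2 interleaved tracks.
Track A = 36, 45, 55, 66, 78, 91: triangular numbers n(n+1)/2 for n = 8, 9, ….
Track B = 10, 10, 10, 10: the constant sequence 10.
Position 11 falls in track B as its term 5, giving 10.
The 12th slot belongs to track B; its 6th term is 10.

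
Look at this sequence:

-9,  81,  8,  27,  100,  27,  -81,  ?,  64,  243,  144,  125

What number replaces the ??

121

The terms cycle through 3 interleaved subsequences.
Track A is -9, 27, -81, 243, which is geometric, ×-3 each step.
Track B is 81, 100, ?, 144, which is perfect squares starting at 9².
Track C is 8, 27, 64, 125, which is consecutive cubes n³ from n = 2.
So the missing entry in track B is 121.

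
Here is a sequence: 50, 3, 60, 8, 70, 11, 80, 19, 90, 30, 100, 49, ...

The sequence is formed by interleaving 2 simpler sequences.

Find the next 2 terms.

The terms cycle through 2 interleaved subsequences.
Track A: 50, 60, 70, 80, 90, 100 — arithmetic with common difference +10.
Track B: 3, 8, 11, 19, 30, 49 — Fibonacci-style (each term is the sum of the two before it).
Position 13 falls in track A as its term 7, giving 110.
The 14th slot belongs to track B; its 7th term is 79.

110, 79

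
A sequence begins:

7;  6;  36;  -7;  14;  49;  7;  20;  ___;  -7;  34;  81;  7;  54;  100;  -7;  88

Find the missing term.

The terms cycle through 3 interleaved subsequences.
Track A = 7, -7, 7, -7, 7, -7: alternating ±7.
Track B = 6, 14, 20, 34, 54, 88: each term equals the sum of the previous two.
Track C = 36, 49, ?, 81, 100: the squares 6², 7², 8², ….
The gap is track C's term 3; the rule gives 64.

64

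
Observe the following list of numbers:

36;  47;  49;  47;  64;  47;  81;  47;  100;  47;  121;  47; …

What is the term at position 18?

47

The terms cycle through 2 interleaved subsequences.
Track A: 36, 49, 64, 81, 100, 121 (consecutive squares n² from n = 6).
Track B: 47, 47, 47, 47, 47, 47 (the constant sequence 47).
Position 18 falls in track B as its term 9, giving 47.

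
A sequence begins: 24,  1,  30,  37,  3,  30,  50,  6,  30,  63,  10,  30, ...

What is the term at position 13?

The terms cycle through 3 interleaved subsequences.
Track A: 24, 37, 50, 63. Arithmetic, step +13.
Track B: 1, 3, 6, 10. The triangular numbers T_1, T_2, ….
Track C: 30, 30, 30, 30. Always 30.
Position 13 → track A, term 5 = 76.

76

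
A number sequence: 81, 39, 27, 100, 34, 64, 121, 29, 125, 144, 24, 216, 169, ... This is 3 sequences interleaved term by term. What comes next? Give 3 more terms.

Split by position mod 3 into 3 tracks.
Subsequence A: 81, 100, 121, 144, 169 (perfect squares starting at 9²).
Subsequence B: 39, 34, 29, 24 (subtracting 5 each time).
Subsequence C: 27, 64, 125, 216 (perfect cubes starting at 3³).
Term 14 comes from subsequence B (its 5th entry): 19.
The 15th slot belongs to subsequence C; its 5th term is 343.
Position 16 → subsequence A, term 6 = 196.

19, 343, 196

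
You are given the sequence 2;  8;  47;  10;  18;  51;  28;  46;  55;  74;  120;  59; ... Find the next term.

194

Positions follow the repeating pattern AAB; grouping by letter gives 2 tracks.
Subsequence A: 2, 8, 10, 18, 28, 46, 74, 120 (a Fibonacci-like recurrence a_n = a_{n-1} + a_{n-2}).
Subsequence B: 47, 51, 55, 59 (arithmetic, step +4).
Position 13 → subsequence A, term 9 = 194.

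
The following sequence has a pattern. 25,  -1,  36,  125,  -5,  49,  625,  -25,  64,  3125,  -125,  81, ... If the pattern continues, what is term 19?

Read the sequence 3 terms at a time; column i is its own pattern.
Subsequence A: 25, 125, 625, 3125 (powers 5^2, 5^3, 5^4, …).
Subsequence B: -1, -5, -25, -125 (a geometric progression (common ratio 5)).
Subsequence C: 36, 49, 64, 81 (perfect squares starting at 6²).
Term 19 comes from subsequence A (its 7th entry): 390625.

390625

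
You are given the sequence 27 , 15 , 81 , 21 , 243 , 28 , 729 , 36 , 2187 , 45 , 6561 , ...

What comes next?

55

Split by position mod 2 into 2 tracks.
Track A = 27, 81, 243, 729, 2187, 6561: powers 3^3, 3^4, 3^5, ….
Track B = 15, 21, 28, 36, 45: the triangular numbers T_5, T_6, ….
Term 12 comes from track B (its 6th entry): 55.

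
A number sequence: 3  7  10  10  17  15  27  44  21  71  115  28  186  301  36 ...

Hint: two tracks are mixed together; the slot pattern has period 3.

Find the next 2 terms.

487, 788

Positions follow the repeating pattern AAB; grouping by letter gives 2 tracks.
Track A = 3, 7, 10, 17, 27, 44, 71, 115, 186, 301: a Fibonacci-like recurrence a_n = a_{n-1} + a_{n-2}.
Track B = 10, 15, 21, 28, 36: triangular numbers n(n+1)/2 for n = 4, 5, ….
Position 16 falls in track A as its term 11, giving 487.
Position 17 falls in track A as its term 12, giving 788.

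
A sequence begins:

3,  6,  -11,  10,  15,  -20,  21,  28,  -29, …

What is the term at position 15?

-47

Reading positions in blocks of 3 reveals the pattern AAB — 2 tracks woven together.
Track A: 3, 6, 10, 15, 21, 28. Triangular numbers n(n+1)/2 for n = 2, 3, ….
Track B: -11, -20, -29. Subtracting 9 each time.
The 15th slot belongs to track B; its 5th term is -47.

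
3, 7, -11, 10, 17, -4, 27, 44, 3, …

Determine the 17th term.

788

Reading positions in blocks of 3 reveals the pattern AAB — 2 tracks woven together.
Subsequence A: 3, 7, 10, 17, 27, 44 — Fibonacci-style (each term is the sum of the two before it).
Subsequence B: -11, -4, 3 — linear: a_n = -18 + 7·n.
Position 17 falls in subsequence A as its term 12, giving 788.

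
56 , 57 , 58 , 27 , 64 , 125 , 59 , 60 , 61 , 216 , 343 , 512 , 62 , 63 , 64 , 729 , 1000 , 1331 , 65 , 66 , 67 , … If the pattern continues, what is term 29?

4096

Reading positions in blocks of 6 reveals the pattern AAABBB — 2 tracks woven together.
Track A = 56, 57, 58, 59, 60, 61, 62, 63, 64, 65, 66, 67: arithmetic, step +1.
Track B = 27, 64, 125, 216, 343, 512, 729, 1000, 1331: consecutive cubes n³ from n = 3.
Position 29 → track B, term 14 = 4096.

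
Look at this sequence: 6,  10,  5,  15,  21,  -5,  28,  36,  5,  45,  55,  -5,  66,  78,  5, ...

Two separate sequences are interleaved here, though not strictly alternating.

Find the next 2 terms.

Reading positions in blocks of 3 reveals the pattern AAB — 2 tracks woven together.
Track A: 6, 10, 15, 21, 28, 36, 45, 55, 66, 78. Triangular numbers starting at T_3.
Track B: 5, -5, 5, -5, 5. The oscillation 5·(−1)^(n+1).
Position 16 → track A, term 11 = 91.
Term 17 comes from track A (its 12th entry): 105.

91, 105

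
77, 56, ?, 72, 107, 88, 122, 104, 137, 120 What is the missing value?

92

The terms cycle through 2 interleaved subsequences.
Stream A: 77, ?, 107, 122, 137 (linear: a_n = 62 + 15·n).
Stream B: 56, 72, 88, 104, 120 (adding 16 each time).
So the missing entry in stream A is 92.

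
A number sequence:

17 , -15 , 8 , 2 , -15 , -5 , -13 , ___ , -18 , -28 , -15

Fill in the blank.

Split by position mod 3: positions 1, 4, 7, … form one track, and each other residue class forms its own.
Track A: 17, 2, -13, -28 — arithmetic, step −15.
Track B: -15, -15, ?, -15 — always -15.
Track C: 8, -5, -18 — arithmetic with common difference −13.
The gap is track B's term 3; the rule gives -15.

-15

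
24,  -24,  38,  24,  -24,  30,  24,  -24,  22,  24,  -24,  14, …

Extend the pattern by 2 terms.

Reading positions in blocks of 3 reveals the pattern AAB — 2 tracks woven together.
Track A: 24, -24, 24, -24, 24, -24, 24, -24. Alternating ±24.
Track B: 38, 30, 22, 14. Arithmetic with common difference −8.
The 13th slot belongs to track A; its 9th term is 24.
The 14th slot belongs to track A; its 10th term is -24.

24, -24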